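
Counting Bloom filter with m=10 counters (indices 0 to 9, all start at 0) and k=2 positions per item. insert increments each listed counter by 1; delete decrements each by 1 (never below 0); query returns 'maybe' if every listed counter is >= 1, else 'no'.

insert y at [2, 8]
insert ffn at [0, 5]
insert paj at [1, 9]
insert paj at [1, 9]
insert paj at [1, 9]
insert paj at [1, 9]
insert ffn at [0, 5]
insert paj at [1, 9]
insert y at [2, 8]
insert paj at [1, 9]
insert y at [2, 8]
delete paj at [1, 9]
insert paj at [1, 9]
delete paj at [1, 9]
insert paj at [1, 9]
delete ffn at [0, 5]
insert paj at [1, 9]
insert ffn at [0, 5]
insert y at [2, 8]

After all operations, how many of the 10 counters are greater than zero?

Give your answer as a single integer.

Step 1: insert y at [2, 8] -> counters=[0,0,1,0,0,0,0,0,1,0]
Step 2: insert ffn at [0, 5] -> counters=[1,0,1,0,0,1,0,0,1,0]
Step 3: insert paj at [1, 9] -> counters=[1,1,1,0,0,1,0,0,1,1]
Step 4: insert paj at [1, 9] -> counters=[1,2,1,0,0,1,0,0,1,2]
Step 5: insert paj at [1, 9] -> counters=[1,3,1,0,0,1,0,0,1,3]
Step 6: insert paj at [1, 9] -> counters=[1,4,1,0,0,1,0,0,1,4]
Step 7: insert ffn at [0, 5] -> counters=[2,4,1,0,0,2,0,0,1,4]
Step 8: insert paj at [1, 9] -> counters=[2,5,1,0,0,2,0,0,1,5]
Step 9: insert y at [2, 8] -> counters=[2,5,2,0,0,2,0,0,2,5]
Step 10: insert paj at [1, 9] -> counters=[2,6,2,0,0,2,0,0,2,6]
Step 11: insert y at [2, 8] -> counters=[2,6,3,0,0,2,0,0,3,6]
Step 12: delete paj at [1, 9] -> counters=[2,5,3,0,0,2,0,0,3,5]
Step 13: insert paj at [1, 9] -> counters=[2,6,3,0,0,2,0,0,3,6]
Step 14: delete paj at [1, 9] -> counters=[2,5,3,0,0,2,0,0,3,5]
Step 15: insert paj at [1, 9] -> counters=[2,6,3,0,0,2,0,0,3,6]
Step 16: delete ffn at [0, 5] -> counters=[1,6,3,0,0,1,0,0,3,6]
Step 17: insert paj at [1, 9] -> counters=[1,7,3,0,0,1,0,0,3,7]
Step 18: insert ffn at [0, 5] -> counters=[2,7,3,0,0,2,0,0,3,7]
Step 19: insert y at [2, 8] -> counters=[2,7,4,0,0,2,0,0,4,7]
Final counters=[2,7,4,0,0,2,0,0,4,7] -> 6 nonzero

Answer: 6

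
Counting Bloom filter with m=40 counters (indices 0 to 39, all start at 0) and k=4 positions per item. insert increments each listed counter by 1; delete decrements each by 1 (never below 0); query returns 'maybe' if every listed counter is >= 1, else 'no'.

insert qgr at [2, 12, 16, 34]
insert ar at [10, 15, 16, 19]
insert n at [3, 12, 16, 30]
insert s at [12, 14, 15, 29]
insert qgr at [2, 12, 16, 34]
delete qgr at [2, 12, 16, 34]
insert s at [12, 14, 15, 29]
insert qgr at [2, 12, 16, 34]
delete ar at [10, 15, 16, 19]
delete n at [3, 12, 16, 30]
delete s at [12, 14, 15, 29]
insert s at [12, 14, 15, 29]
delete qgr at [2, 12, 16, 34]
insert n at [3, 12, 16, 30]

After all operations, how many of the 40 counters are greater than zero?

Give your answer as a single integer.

Answer: 9

Derivation:
Step 1: insert qgr at [2, 12, 16, 34] -> counters=[0,0,1,0,0,0,0,0,0,0,0,0,1,0,0,0,1,0,0,0,0,0,0,0,0,0,0,0,0,0,0,0,0,0,1,0,0,0,0,0]
Step 2: insert ar at [10, 15, 16, 19] -> counters=[0,0,1,0,0,0,0,0,0,0,1,0,1,0,0,1,2,0,0,1,0,0,0,0,0,0,0,0,0,0,0,0,0,0,1,0,0,0,0,0]
Step 3: insert n at [3, 12, 16, 30] -> counters=[0,0,1,1,0,0,0,0,0,0,1,0,2,0,0,1,3,0,0,1,0,0,0,0,0,0,0,0,0,0,1,0,0,0,1,0,0,0,0,0]
Step 4: insert s at [12, 14, 15, 29] -> counters=[0,0,1,1,0,0,0,0,0,0,1,0,3,0,1,2,3,0,0,1,0,0,0,0,0,0,0,0,0,1,1,0,0,0,1,0,0,0,0,0]
Step 5: insert qgr at [2, 12, 16, 34] -> counters=[0,0,2,1,0,0,0,0,0,0,1,0,4,0,1,2,4,0,0,1,0,0,0,0,0,0,0,0,0,1,1,0,0,0,2,0,0,0,0,0]
Step 6: delete qgr at [2, 12, 16, 34] -> counters=[0,0,1,1,0,0,0,0,0,0,1,0,3,0,1,2,3,0,0,1,0,0,0,0,0,0,0,0,0,1,1,0,0,0,1,0,0,0,0,0]
Step 7: insert s at [12, 14, 15, 29] -> counters=[0,0,1,1,0,0,0,0,0,0,1,0,4,0,2,3,3,0,0,1,0,0,0,0,0,0,0,0,0,2,1,0,0,0,1,0,0,0,0,0]
Step 8: insert qgr at [2, 12, 16, 34] -> counters=[0,0,2,1,0,0,0,0,0,0,1,0,5,0,2,3,4,0,0,1,0,0,0,0,0,0,0,0,0,2,1,0,0,0,2,0,0,0,0,0]
Step 9: delete ar at [10, 15, 16, 19] -> counters=[0,0,2,1,0,0,0,0,0,0,0,0,5,0,2,2,3,0,0,0,0,0,0,0,0,0,0,0,0,2,1,0,0,0,2,0,0,0,0,0]
Step 10: delete n at [3, 12, 16, 30] -> counters=[0,0,2,0,0,0,0,0,0,0,0,0,4,0,2,2,2,0,0,0,0,0,0,0,0,0,0,0,0,2,0,0,0,0,2,0,0,0,0,0]
Step 11: delete s at [12, 14, 15, 29] -> counters=[0,0,2,0,0,0,0,0,0,0,0,0,3,0,1,1,2,0,0,0,0,0,0,0,0,0,0,0,0,1,0,0,0,0,2,0,0,0,0,0]
Step 12: insert s at [12, 14, 15, 29] -> counters=[0,0,2,0,0,0,0,0,0,0,0,0,4,0,2,2,2,0,0,0,0,0,0,0,0,0,0,0,0,2,0,0,0,0,2,0,0,0,0,0]
Step 13: delete qgr at [2, 12, 16, 34] -> counters=[0,0,1,0,0,0,0,0,0,0,0,0,3,0,2,2,1,0,0,0,0,0,0,0,0,0,0,0,0,2,0,0,0,0,1,0,0,0,0,0]
Step 14: insert n at [3, 12, 16, 30] -> counters=[0,0,1,1,0,0,0,0,0,0,0,0,4,0,2,2,2,0,0,0,0,0,0,0,0,0,0,0,0,2,1,0,0,0,1,0,0,0,0,0]
Final counters=[0,0,1,1,0,0,0,0,0,0,0,0,4,0,2,2,2,0,0,0,0,0,0,0,0,0,0,0,0,2,1,0,0,0,1,0,0,0,0,0] -> 9 nonzero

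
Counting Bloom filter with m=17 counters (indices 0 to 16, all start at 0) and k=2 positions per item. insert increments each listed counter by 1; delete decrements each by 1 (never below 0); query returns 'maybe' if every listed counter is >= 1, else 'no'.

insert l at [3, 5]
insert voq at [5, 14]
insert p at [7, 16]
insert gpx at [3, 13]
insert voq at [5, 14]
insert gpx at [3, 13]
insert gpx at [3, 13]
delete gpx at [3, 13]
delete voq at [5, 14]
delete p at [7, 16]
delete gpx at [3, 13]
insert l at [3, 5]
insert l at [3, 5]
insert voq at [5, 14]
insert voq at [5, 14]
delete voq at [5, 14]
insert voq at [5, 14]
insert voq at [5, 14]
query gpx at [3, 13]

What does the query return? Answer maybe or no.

Step 1: insert l at [3, 5] -> counters=[0,0,0,1,0,1,0,0,0,0,0,0,0,0,0,0,0]
Step 2: insert voq at [5, 14] -> counters=[0,0,0,1,0,2,0,0,0,0,0,0,0,0,1,0,0]
Step 3: insert p at [7, 16] -> counters=[0,0,0,1,0,2,0,1,0,0,0,0,0,0,1,0,1]
Step 4: insert gpx at [3, 13] -> counters=[0,0,0,2,0,2,0,1,0,0,0,0,0,1,1,0,1]
Step 5: insert voq at [5, 14] -> counters=[0,0,0,2,0,3,0,1,0,0,0,0,0,1,2,0,1]
Step 6: insert gpx at [3, 13] -> counters=[0,0,0,3,0,3,0,1,0,0,0,0,0,2,2,0,1]
Step 7: insert gpx at [3, 13] -> counters=[0,0,0,4,0,3,0,1,0,0,0,0,0,3,2,0,1]
Step 8: delete gpx at [3, 13] -> counters=[0,0,0,3,0,3,0,1,0,0,0,0,0,2,2,0,1]
Step 9: delete voq at [5, 14] -> counters=[0,0,0,3,0,2,0,1,0,0,0,0,0,2,1,0,1]
Step 10: delete p at [7, 16] -> counters=[0,0,0,3,0,2,0,0,0,0,0,0,0,2,1,0,0]
Step 11: delete gpx at [3, 13] -> counters=[0,0,0,2,0,2,0,0,0,0,0,0,0,1,1,0,0]
Step 12: insert l at [3, 5] -> counters=[0,0,0,3,0,3,0,0,0,0,0,0,0,1,1,0,0]
Step 13: insert l at [3, 5] -> counters=[0,0,0,4,0,4,0,0,0,0,0,0,0,1,1,0,0]
Step 14: insert voq at [5, 14] -> counters=[0,0,0,4,0,5,0,0,0,0,0,0,0,1,2,0,0]
Step 15: insert voq at [5, 14] -> counters=[0,0,0,4,0,6,0,0,0,0,0,0,0,1,3,0,0]
Step 16: delete voq at [5, 14] -> counters=[0,0,0,4,0,5,0,0,0,0,0,0,0,1,2,0,0]
Step 17: insert voq at [5, 14] -> counters=[0,0,0,4,0,6,0,0,0,0,0,0,0,1,3,0,0]
Step 18: insert voq at [5, 14] -> counters=[0,0,0,4,0,7,0,0,0,0,0,0,0,1,4,0,0]
Query gpx: check counters[3]=4 counters[13]=1 -> maybe

Answer: maybe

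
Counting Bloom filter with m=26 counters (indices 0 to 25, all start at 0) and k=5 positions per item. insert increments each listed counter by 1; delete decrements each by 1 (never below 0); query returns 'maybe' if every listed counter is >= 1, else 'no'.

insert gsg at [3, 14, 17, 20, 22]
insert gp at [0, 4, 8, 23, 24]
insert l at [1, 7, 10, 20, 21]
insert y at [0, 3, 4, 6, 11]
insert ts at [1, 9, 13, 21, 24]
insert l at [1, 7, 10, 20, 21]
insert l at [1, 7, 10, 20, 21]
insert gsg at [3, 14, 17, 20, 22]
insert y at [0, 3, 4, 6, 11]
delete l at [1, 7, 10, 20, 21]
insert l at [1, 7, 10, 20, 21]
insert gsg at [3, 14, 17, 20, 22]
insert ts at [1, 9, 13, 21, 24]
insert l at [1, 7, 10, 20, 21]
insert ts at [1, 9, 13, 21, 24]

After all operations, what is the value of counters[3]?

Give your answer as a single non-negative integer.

Answer: 5

Derivation:
Step 1: insert gsg at [3, 14, 17, 20, 22] -> counters=[0,0,0,1,0,0,0,0,0,0,0,0,0,0,1,0,0,1,0,0,1,0,1,0,0,0]
Step 2: insert gp at [0, 4, 8, 23, 24] -> counters=[1,0,0,1,1,0,0,0,1,0,0,0,0,0,1,0,0,1,0,0,1,0,1,1,1,0]
Step 3: insert l at [1, 7, 10, 20, 21] -> counters=[1,1,0,1,1,0,0,1,1,0,1,0,0,0,1,0,0,1,0,0,2,1,1,1,1,0]
Step 4: insert y at [0, 3, 4, 6, 11] -> counters=[2,1,0,2,2,0,1,1,1,0,1,1,0,0,1,0,0,1,0,0,2,1,1,1,1,0]
Step 5: insert ts at [1, 9, 13, 21, 24] -> counters=[2,2,0,2,2,0,1,1,1,1,1,1,0,1,1,0,0,1,0,0,2,2,1,1,2,0]
Step 6: insert l at [1, 7, 10, 20, 21] -> counters=[2,3,0,2,2,0,1,2,1,1,2,1,0,1,1,0,0,1,0,0,3,3,1,1,2,0]
Step 7: insert l at [1, 7, 10, 20, 21] -> counters=[2,4,0,2,2,0,1,3,1,1,3,1,0,1,1,0,0,1,0,0,4,4,1,1,2,0]
Step 8: insert gsg at [3, 14, 17, 20, 22] -> counters=[2,4,0,3,2,0,1,3,1,1,3,1,0,1,2,0,0,2,0,0,5,4,2,1,2,0]
Step 9: insert y at [0, 3, 4, 6, 11] -> counters=[3,4,0,4,3,0,2,3,1,1,3,2,0,1,2,0,0,2,0,0,5,4,2,1,2,0]
Step 10: delete l at [1, 7, 10, 20, 21] -> counters=[3,3,0,4,3,0,2,2,1,1,2,2,0,1,2,0,0,2,0,0,4,3,2,1,2,0]
Step 11: insert l at [1, 7, 10, 20, 21] -> counters=[3,4,0,4,3,0,2,3,1,1,3,2,0,1,2,0,0,2,0,0,5,4,2,1,2,0]
Step 12: insert gsg at [3, 14, 17, 20, 22] -> counters=[3,4,0,5,3,0,2,3,1,1,3,2,0,1,3,0,0,3,0,0,6,4,3,1,2,0]
Step 13: insert ts at [1, 9, 13, 21, 24] -> counters=[3,5,0,5,3,0,2,3,1,2,3,2,0,2,3,0,0,3,0,0,6,5,3,1,3,0]
Step 14: insert l at [1, 7, 10, 20, 21] -> counters=[3,6,0,5,3,0,2,4,1,2,4,2,0,2,3,0,0,3,0,0,7,6,3,1,3,0]
Step 15: insert ts at [1, 9, 13, 21, 24] -> counters=[3,7,0,5,3,0,2,4,1,3,4,2,0,3,3,0,0,3,0,0,7,7,3,1,4,0]
Final counters=[3,7,0,5,3,0,2,4,1,3,4,2,0,3,3,0,0,3,0,0,7,7,3,1,4,0] -> counters[3]=5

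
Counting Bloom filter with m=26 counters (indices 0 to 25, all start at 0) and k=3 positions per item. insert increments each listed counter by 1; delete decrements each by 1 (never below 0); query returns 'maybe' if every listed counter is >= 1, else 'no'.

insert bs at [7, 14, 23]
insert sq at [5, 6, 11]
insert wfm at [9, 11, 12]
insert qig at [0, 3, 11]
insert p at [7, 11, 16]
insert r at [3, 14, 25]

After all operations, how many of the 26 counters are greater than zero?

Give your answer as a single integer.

Answer: 12

Derivation:
Step 1: insert bs at [7, 14, 23] -> counters=[0,0,0,0,0,0,0,1,0,0,0,0,0,0,1,0,0,0,0,0,0,0,0,1,0,0]
Step 2: insert sq at [5, 6, 11] -> counters=[0,0,0,0,0,1,1,1,0,0,0,1,0,0,1,0,0,0,0,0,0,0,0,1,0,0]
Step 3: insert wfm at [9, 11, 12] -> counters=[0,0,0,0,0,1,1,1,0,1,0,2,1,0,1,0,0,0,0,0,0,0,0,1,0,0]
Step 4: insert qig at [0, 3, 11] -> counters=[1,0,0,1,0,1,1,1,0,1,0,3,1,0,1,0,0,0,0,0,0,0,0,1,0,0]
Step 5: insert p at [7, 11, 16] -> counters=[1,0,0,1,0,1,1,2,0,1,0,4,1,0,1,0,1,0,0,0,0,0,0,1,0,0]
Step 6: insert r at [3, 14, 25] -> counters=[1,0,0,2,0,1,1,2,0,1,0,4,1,0,2,0,1,0,0,0,0,0,0,1,0,1]
Final counters=[1,0,0,2,0,1,1,2,0,1,0,4,1,0,2,0,1,0,0,0,0,0,0,1,0,1] -> 12 nonzero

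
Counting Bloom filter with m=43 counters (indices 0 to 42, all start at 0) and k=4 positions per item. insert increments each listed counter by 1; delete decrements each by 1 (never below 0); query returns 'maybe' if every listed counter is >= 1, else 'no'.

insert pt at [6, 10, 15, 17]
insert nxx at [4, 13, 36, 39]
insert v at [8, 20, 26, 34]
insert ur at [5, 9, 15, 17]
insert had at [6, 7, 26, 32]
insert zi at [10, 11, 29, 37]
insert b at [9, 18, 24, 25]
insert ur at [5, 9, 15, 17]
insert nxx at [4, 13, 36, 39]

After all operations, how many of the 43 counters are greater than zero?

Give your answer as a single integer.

Answer: 22

Derivation:
Step 1: insert pt at [6, 10, 15, 17] -> counters=[0,0,0,0,0,0,1,0,0,0,1,0,0,0,0,1,0,1,0,0,0,0,0,0,0,0,0,0,0,0,0,0,0,0,0,0,0,0,0,0,0,0,0]
Step 2: insert nxx at [4, 13, 36, 39] -> counters=[0,0,0,0,1,0,1,0,0,0,1,0,0,1,0,1,0,1,0,0,0,0,0,0,0,0,0,0,0,0,0,0,0,0,0,0,1,0,0,1,0,0,0]
Step 3: insert v at [8, 20, 26, 34] -> counters=[0,0,0,0,1,0,1,0,1,0,1,0,0,1,0,1,0,1,0,0,1,0,0,0,0,0,1,0,0,0,0,0,0,0,1,0,1,0,0,1,0,0,0]
Step 4: insert ur at [5, 9, 15, 17] -> counters=[0,0,0,0,1,1,1,0,1,1,1,0,0,1,0,2,0,2,0,0,1,0,0,0,0,0,1,0,0,0,0,0,0,0,1,0,1,0,0,1,0,0,0]
Step 5: insert had at [6, 7, 26, 32] -> counters=[0,0,0,0,1,1,2,1,1,1,1,0,0,1,0,2,0,2,0,0,1,0,0,0,0,0,2,0,0,0,0,0,1,0,1,0,1,0,0,1,0,0,0]
Step 6: insert zi at [10, 11, 29, 37] -> counters=[0,0,0,0,1,1,2,1,1,1,2,1,0,1,0,2,0,2,0,0,1,0,0,0,0,0,2,0,0,1,0,0,1,0,1,0,1,1,0,1,0,0,0]
Step 7: insert b at [9, 18, 24, 25] -> counters=[0,0,0,0,1,1,2,1,1,2,2,1,0,1,0,2,0,2,1,0,1,0,0,0,1,1,2,0,0,1,0,0,1,0,1,0,1,1,0,1,0,0,0]
Step 8: insert ur at [5, 9, 15, 17] -> counters=[0,0,0,0,1,2,2,1,1,3,2,1,0,1,0,3,0,3,1,0,1,0,0,0,1,1,2,0,0,1,0,0,1,0,1,0,1,1,0,1,0,0,0]
Step 9: insert nxx at [4, 13, 36, 39] -> counters=[0,0,0,0,2,2,2,1,1,3,2,1,0,2,0,3,0,3,1,0,1,0,0,0,1,1,2,0,0,1,0,0,1,0,1,0,2,1,0,2,0,0,0]
Final counters=[0,0,0,0,2,2,2,1,1,3,2,1,0,2,0,3,0,3,1,0,1,0,0,0,1,1,2,0,0,1,0,0,1,0,1,0,2,1,0,2,0,0,0] -> 22 nonzero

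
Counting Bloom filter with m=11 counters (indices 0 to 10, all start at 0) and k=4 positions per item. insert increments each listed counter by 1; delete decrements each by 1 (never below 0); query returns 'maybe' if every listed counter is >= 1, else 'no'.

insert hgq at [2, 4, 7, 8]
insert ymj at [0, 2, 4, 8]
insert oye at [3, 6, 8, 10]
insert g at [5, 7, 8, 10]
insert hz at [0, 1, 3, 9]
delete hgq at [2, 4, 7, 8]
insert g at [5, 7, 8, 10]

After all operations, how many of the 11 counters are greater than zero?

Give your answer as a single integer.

Step 1: insert hgq at [2, 4, 7, 8] -> counters=[0,0,1,0,1,0,0,1,1,0,0]
Step 2: insert ymj at [0, 2, 4, 8] -> counters=[1,0,2,0,2,0,0,1,2,0,0]
Step 3: insert oye at [3, 6, 8, 10] -> counters=[1,0,2,1,2,0,1,1,3,0,1]
Step 4: insert g at [5, 7, 8, 10] -> counters=[1,0,2,1,2,1,1,2,4,0,2]
Step 5: insert hz at [0, 1, 3, 9] -> counters=[2,1,2,2,2,1,1,2,4,1,2]
Step 6: delete hgq at [2, 4, 7, 8] -> counters=[2,1,1,2,1,1,1,1,3,1,2]
Step 7: insert g at [5, 7, 8, 10] -> counters=[2,1,1,2,1,2,1,2,4,1,3]
Final counters=[2,1,1,2,1,2,1,2,4,1,3] -> 11 nonzero

Answer: 11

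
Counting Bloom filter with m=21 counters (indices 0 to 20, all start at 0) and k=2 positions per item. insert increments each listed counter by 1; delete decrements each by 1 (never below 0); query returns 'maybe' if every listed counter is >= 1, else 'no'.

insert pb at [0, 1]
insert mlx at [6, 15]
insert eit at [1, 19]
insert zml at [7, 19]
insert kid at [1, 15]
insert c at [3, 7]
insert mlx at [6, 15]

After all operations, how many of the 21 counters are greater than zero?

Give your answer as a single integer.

Step 1: insert pb at [0, 1] -> counters=[1,1,0,0,0,0,0,0,0,0,0,0,0,0,0,0,0,0,0,0,0]
Step 2: insert mlx at [6, 15] -> counters=[1,1,0,0,0,0,1,0,0,0,0,0,0,0,0,1,0,0,0,0,0]
Step 3: insert eit at [1, 19] -> counters=[1,2,0,0,0,0,1,0,0,0,0,0,0,0,0,1,0,0,0,1,0]
Step 4: insert zml at [7, 19] -> counters=[1,2,0,0,0,0,1,1,0,0,0,0,0,0,0,1,0,0,0,2,0]
Step 5: insert kid at [1, 15] -> counters=[1,3,0,0,0,0,1,1,0,0,0,0,0,0,0,2,0,0,0,2,0]
Step 6: insert c at [3, 7] -> counters=[1,3,0,1,0,0,1,2,0,0,0,0,0,0,0,2,0,0,0,2,0]
Step 7: insert mlx at [6, 15] -> counters=[1,3,0,1,0,0,2,2,0,0,0,0,0,0,0,3,0,0,0,2,0]
Final counters=[1,3,0,1,0,0,2,2,0,0,0,0,0,0,0,3,0,0,0,2,0] -> 7 nonzero

Answer: 7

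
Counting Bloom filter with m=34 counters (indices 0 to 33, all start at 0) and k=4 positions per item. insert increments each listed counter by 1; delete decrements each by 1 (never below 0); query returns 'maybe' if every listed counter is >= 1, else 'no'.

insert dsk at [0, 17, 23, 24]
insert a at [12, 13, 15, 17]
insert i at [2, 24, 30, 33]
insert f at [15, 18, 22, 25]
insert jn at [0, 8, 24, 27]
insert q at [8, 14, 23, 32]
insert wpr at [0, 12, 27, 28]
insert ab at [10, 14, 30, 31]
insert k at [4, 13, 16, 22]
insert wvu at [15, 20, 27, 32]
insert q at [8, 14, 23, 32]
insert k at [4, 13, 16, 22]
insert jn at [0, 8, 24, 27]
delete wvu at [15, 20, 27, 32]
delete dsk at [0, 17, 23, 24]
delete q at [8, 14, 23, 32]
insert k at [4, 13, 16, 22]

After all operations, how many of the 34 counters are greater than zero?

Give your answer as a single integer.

Answer: 22

Derivation:
Step 1: insert dsk at [0, 17, 23, 24] -> counters=[1,0,0,0,0,0,0,0,0,0,0,0,0,0,0,0,0,1,0,0,0,0,0,1,1,0,0,0,0,0,0,0,0,0]
Step 2: insert a at [12, 13, 15, 17] -> counters=[1,0,0,0,0,0,0,0,0,0,0,0,1,1,0,1,0,2,0,0,0,0,0,1,1,0,0,0,0,0,0,0,0,0]
Step 3: insert i at [2, 24, 30, 33] -> counters=[1,0,1,0,0,0,0,0,0,0,0,0,1,1,0,1,0,2,0,0,0,0,0,1,2,0,0,0,0,0,1,0,0,1]
Step 4: insert f at [15, 18, 22, 25] -> counters=[1,0,1,0,0,0,0,0,0,0,0,0,1,1,0,2,0,2,1,0,0,0,1,1,2,1,0,0,0,0,1,0,0,1]
Step 5: insert jn at [0, 8, 24, 27] -> counters=[2,0,1,0,0,0,0,0,1,0,0,0,1,1,0,2,0,2,1,0,0,0,1,1,3,1,0,1,0,0,1,0,0,1]
Step 6: insert q at [8, 14, 23, 32] -> counters=[2,0,1,0,0,0,0,0,2,0,0,0,1,1,1,2,0,2,1,0,0,0,1,2,3,1,0,1,0,0,1,0,1,1]
Step 7: insert wpr at [0, 12, 27, 28] -> counters=[3,0,1,0,0,0,0,0,2,0,0,0,2,1,1,2,0,2,1,0,0,0,1,2,3,1,0,2,1,0,1,0,1,1]
Step 8: insert ab at [10, 14, 30, 31] -> counters=[3,0,1,0,0,0,0,0,2,0,1,0,2,1,2,2,0,2,1,0,0,0,1,2,3,1,0,2,1,0,2,1,1,1]
Step 9: insert k at [4, 13, 16, 22] -> counters=[3,0,1,0,1,0,0,0,2,0,1,0,2,2,2,2,1,2,1,0,0,0,2,2,3,1,0,2,1,0,2,1,1,1]
Step 10: insert wvu at [15, 20, 27, 32] -> counters=[3,0,1,0,1,0,0,0,2,0,1,0,2,2,2,3,1,2,1,0,1,0,2,2,3,1,0,3,1,0,2,1,2,1]
Step 11: insert q at [8, 14, 23, 32] -> counters=[3,0,1,0,1,0,0,0,3,0,1,0,2,2,3,3,1,2,1,0,1,0,2,3,3,1,0,3,1,0,2,1,3,1]
Step 12: insert k at [4, 13, 16, 22] -> counters=[3,0,1,0,2,0,0,0,3,0,1,0,2,3,3,3,2,2,1,0,1,0,3,3,3,1,0,3,1,0,2,1,3,1]
Step 13: insert jn at [0, 8, 24, 27] -> counters=[4,0,1,0,2,0,0,0,4,0,1,0,2,3,3,3,2,2,1,0,1,0,3,3,4,1,0,4,1,0,2,1,3,1]
Step 14: delete wvu at [15, 20, 27, 32] -> counters=[4,0,1,0,2,0,0,0,4,0,1,0,2,3,3,2,2,2,1,0,0,0,3,3,4,1,0,3,1,0,2,1,2,1]
Step 15: delete dsk at [0, 17, 23, 24] -> counters=[3,0,1,0,2,0,0,0,4,0,1,0,2,3,3,2,2,1,1,0,0,0,3,2,3,1,0,3,1,0,2,1,2,1]
Step 16: delete q at [8, 14, 23, 32] -> counters=[3,0,1,0,2,0,0,0,3,0,1,0,2,3,2,2,2,1,1,0,0,0,3,1,3,1,0,3,1,0,2,1,1,1]
Step 17: insert k at [4, 13, 16, 22] -> counters=[3,0,1,0,3,0,0,0,3,0,1,0,2,4,2,2,3,1,1,0,0,0,4,1,3,1,0,3,1,0,2,1,1,1]
Final counters=[3,0,1,0,3,0,0,0,3,0,1,0,2,4,2,2,3,1,1,0,0,0,4,1,3,1,0,3,1,0,2,1,1,1] -> 22 nonzero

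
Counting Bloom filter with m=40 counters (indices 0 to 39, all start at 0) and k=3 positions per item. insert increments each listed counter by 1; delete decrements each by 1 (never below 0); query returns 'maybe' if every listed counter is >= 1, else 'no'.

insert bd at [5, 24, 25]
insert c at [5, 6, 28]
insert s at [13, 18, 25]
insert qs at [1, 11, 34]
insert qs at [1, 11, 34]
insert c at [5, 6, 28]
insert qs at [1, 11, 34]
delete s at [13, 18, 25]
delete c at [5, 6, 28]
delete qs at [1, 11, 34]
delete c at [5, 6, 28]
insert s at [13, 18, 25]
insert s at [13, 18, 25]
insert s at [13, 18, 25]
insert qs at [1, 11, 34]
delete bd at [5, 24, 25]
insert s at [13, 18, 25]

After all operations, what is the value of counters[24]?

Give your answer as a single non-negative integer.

Answer: 0

Derivation:
Step 1: insert bd at [5, 24, 25] -> counters=[0,0,0,0,0,1,0,0,0,0,0,0,0,0,0,0,0,0,0,0,0,0,0,0,1,1,0,0,0,0,0,0,0,0,0,0,0,0,0,0]
Step 2: insert c at [5, 6, 28] -> counters=[0,0,0,0,0,2,1,0,0,0,0,0,0,0,0,0,0,0,0,0,0,0,0,0,1,1,0,0,1,0,0,0,0,0,0,0,0,0,0,0]
Step 3: insert s at [13, 18, 25] -> counters=[0,0,0,0,0,2,1,0,0,0,0,0,0,1,0,0,0,0,1,0,0,0,0,0,1,2,0,0,1,0,0,0,0,0,0,0,0,0,0,0]
Step 4: insert qs at [1, 11, 34] -> counters=[0,1,0,0,0,2,1,0,0,0,0,1,0,1,0,0,0,0,1,0,0,0,0,0,1,2,0,0,1,0,0,0,0,0,1,0,0,0,0,0]
Step 5: insert qs at [1, 11, 34] -> counters=[0,2,0,0,0,2,1,0,0,0,0,2,0,1,0,0,0,0,1,0,0,0,0,0,1,2,0,0,1,0,0,0,0,0,2,0,0,0,0,0]
Step 6: insert c at [5, 6, 28] -> counters=[0,2,0,0,0,3,2,0,0,0,0,2,0,1,0,0,0,0,1,0,0,0,0,0,1,2,0,0,2,0,0,0,0,0,2,0,0,0,0,0]
Step 7: insert qs at [1, 11, 34] -> counters=[0,3,0,0,0,3,2,0,0,0,0,3,0,1,0,0,0,0,1,0,0,0,0,0,1,2,0,0,2,0,0,0,0,0,3,0,0,0,0,0]
Step 8: delete s at [13, 18, 25] -> counters=[0,3,0,0,0,3,2,0,0,0,0,3,0,0,0,0,0,0,0,0,0,0,0,0,1,1,0,0,2,0,0,0,0,0,3,0,0,0,0,0]
Step 9: delete c at [5, 6, 28] -> counters=[0,3,0,0,0,2,1,0,0,0,0,3,0,0,0,0,0,0,0,0,0,0,0,0,1,1,0,0,1,0,0,0,0,0,3,0,0,0,0,0]
Step 10: delete qs at [1, 11, 34] -> counters=[0,2,0,0,0,2,1,0,0,0,0,2,0,0,0,0,0,0,0,0,0,0,0,0,1,1,0,0,1,0,0,0,0,0,2,0,0,0,0,0]
Step 11: delete c at [5, 6, 28] -> counters=[0,2,0,0,0,1,0,0,0,0,0,2,0,0,0,0,0,0,0,0,0,0,0,0,1,1,0,0,0,0,0,0,0,0,2,0,0,0,0,0]
Step 12: insert s at [13, 18, 25] -> counters=[0,2,0,0,0,1,0,0,0,0,0,2,0,1,0,0,0,0,1,0,0,0,0,0,1,2,0,0,0,0,0,0,0,0,2,0,0,0,0,0]
Step 13: insert s at [13, 18, 25] -> counters=[0,2,0,0,0,1,0,0,0,0,0,2,0,2,0,0,0,0,2,0,0,0,0,0,1,3,0,0,0,0,0,0,0,0,2,0,0,0,0,0]
Step 14: insert s at [13, 18, 25] -> counters=[0,2,0,0,0,1,0,0,0,0,0,2,0,3,0,0,0,0,3,0,0,0,0,0,1,4,0,0,0,0,0,0,0,0,2,0,0,0,0,0]
Step 15: insert qs at [1, 11, 34] -> counters=[0,3,0,0,0,1,0,0,0,0,0,3,0,3,0,0,0,0,3,0,0,0,0,0,1,4,0,0,0,0,0,0,0,0,3,0,0,0,0,0]
Step 16: delete bd at [5, 24, 25] -> counters=[0,3,0,0,0,0,0,0,0,0,0,3,0,3,0,0,0,0,3,0,0,0,0,0,0,3,0,0,0,0,0,0,0,0,3,0,0,0,0,0]
Step 17: insert s at [13, 18, 25] -> counters=[0,3,0,0,0,0,0,0,0,0,0,3,0,4,0,0,0,0,4,0,0,0,0,0,0,4,0,0,0,0,0,0,0,0,3,0,0,0,0,0]
Final counters=[0,3,0,0,0,0,0,0,0,0,0,3,0,4,0,0,0,0,4,0,0,0,0,0,0,4,0,0,0,0,0,0,0,0,3,0,0,0,0,0] -> counters[24]=0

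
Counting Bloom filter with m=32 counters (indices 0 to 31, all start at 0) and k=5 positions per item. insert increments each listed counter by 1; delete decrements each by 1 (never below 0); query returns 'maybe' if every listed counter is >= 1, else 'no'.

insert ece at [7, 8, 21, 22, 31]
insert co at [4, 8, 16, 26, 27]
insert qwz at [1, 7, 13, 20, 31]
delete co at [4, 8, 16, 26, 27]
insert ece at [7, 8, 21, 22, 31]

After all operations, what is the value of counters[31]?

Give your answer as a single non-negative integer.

Answer: 3

Derivation:
Step 1: insert ece at [7, 8, 21, 22, 31] -> counters=[0,0,0,0,0,0,0,1,1,0,0,0,0,0,0,0,0,0,0,0,0,1,1,0,0,0,0,0,0,0,0,1]
Step 2: insert co at [4, 8, 16, 26, 27] -> counters=[0,0,0,0,1,0,0,1,2,0,0,0,0,0,0,0,1,0,0,0,0,1,1,0,0,0,1,1,0,0,0,1]
Step 3: insert qwz at [1, 7, 13, 20, 31] -> counters=[0,1,0,0,1,0,0,2,2,0,0,0,0,1,0,0,1,0,0,0,1,1,1,0,0,0,1,1,0,0,0,2]
Step 4: delete co at [4, 8, 16, 26, 27] -> counters=[0,1,0,0,0,0,0,2,1,0,0,0,0,1,0,0,0,0,0,0,1,1,1,0,0,0,0,0,0,0,0,2]
Step 5: insert ece at [7, 8, 21, 22, 31] -> counters=[0,1,0,0,0,0,0,3,2,0,0,0,0,1,0,0,0,0,0,0,1,2,2,0,0,0,0,0,0,0,0,3]
Final counters=[0,1,0,0,0,0,0,3,2,0,0,0,0,1,0,0,0,0,0,0,1,2,2,0,0,0,0,0,0,0,0,3] -> counters[31]=3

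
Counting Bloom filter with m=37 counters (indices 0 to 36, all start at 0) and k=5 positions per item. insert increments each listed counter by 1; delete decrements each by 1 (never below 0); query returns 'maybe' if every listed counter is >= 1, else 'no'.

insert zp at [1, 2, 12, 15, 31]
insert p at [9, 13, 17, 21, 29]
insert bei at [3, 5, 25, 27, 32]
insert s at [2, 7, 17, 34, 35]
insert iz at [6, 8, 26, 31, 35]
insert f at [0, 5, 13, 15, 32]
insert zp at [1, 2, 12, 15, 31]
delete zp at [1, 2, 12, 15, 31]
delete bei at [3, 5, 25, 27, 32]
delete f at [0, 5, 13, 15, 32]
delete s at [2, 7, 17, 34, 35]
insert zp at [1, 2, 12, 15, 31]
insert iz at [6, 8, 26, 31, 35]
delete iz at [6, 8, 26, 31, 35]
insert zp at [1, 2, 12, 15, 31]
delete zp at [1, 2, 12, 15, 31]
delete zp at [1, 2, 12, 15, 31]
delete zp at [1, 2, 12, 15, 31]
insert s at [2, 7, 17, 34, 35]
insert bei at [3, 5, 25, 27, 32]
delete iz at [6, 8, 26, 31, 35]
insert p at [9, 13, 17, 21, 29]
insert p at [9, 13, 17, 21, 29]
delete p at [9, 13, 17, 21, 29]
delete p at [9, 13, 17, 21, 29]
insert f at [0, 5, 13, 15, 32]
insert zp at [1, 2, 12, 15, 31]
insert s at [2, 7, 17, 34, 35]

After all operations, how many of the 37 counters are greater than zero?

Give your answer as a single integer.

Step 1: insert zp at [1, 2, 12, 15, 31] -> counters=[0,1,1,0,0,0,0,0,0,0,0,0,1,0,0,1,0,0,0,0,0,0,0,0,0,0,0,0,0,0,0,1,0,0,0,0,0]
Step 2: insert p at [9, 13, 17, 21, 29] -> counters=[0,1,1,0,0,0,0,0,0,1,0,0,1,1,0,1,0,1,0,0,0,1,0,0,0,0,0,0,0,1,0,1,0,0,0,0,0]
Step 3: insert bei at [3, 5, 25, 27, 32] -> counters=[0,1,1,1,0,1,0,0,0,1,0,0,1,1,0,1,0,1,0,0,0,1,0,0,0,1,0,1,0,1,0,1,1,0,0,0,0]
Step 4: insert s at [2, 7, 17, 34, 35] -> counters=[0,1,2,1,0,1,0,1,0,1,0,0,1,1,0,1,0,2,0,0,0,1,0,0,0,1,0,1,0,1,0,1,1,0,1,1,0]
Step 5: insert iz at [6, 8, 26, 31, 35] -> counters=[0,1,2,1,0,1,1,1,1,1,0,0,1,1,0,1,0,2,0,0,0,1,0,0,0,1,1,1,0,1,0,2,1,0,1,2,0]
Step 6: insert f at [0, 5, 13, 15, 32] -> counters=[1,1,2,1,0,2,1,1,1,1,0,0,1,2,0,2,0,2,0,0,0,1,0,0,0,1,1,1,0,1,0,2,2,0,1,2,0]
Step 7: insert zp at [1, 2, 12, 15, 31] -> counters=[1,2,3,1,0,2,1,1,1,1,0,0,2,2,0,3,0,2,0,0,0,1,0,0,0,1,1,1,0,1,0,3,2,0,1,2,0]
Step 8: delete zp at [1, 2, 12, 15, 31] -> counters=[1,1,2,1,0,2,1,1,1,1,0,0,1,2,0,2,0,2,0,0,0,1,0,0,0,1,1,1,0,1,0,2,2,0,1,2,0]
Step 9: delete bei at [3, 5, 25, 27, 32] -> counters=[1,1,2,0,0,1,1,1,1,1,0,0,1,2,0,2,0,2,0,0,0,1,0,0,0,0,1,0,0,1,0,2,1,0,1,2,0]
Step 10: delete f at [0, 5, 13, 15, 32] -> counters=[0,1,2,0,0,0,1,1,1,1,0,0,1,1,0,1,0,2,0,0,0,1,0,0,0,0,1,0,0,1,0,2,0,0,1,2,0]
Step 11: delete s at [2, 7, 17, 34, 35] -> counters=[0,1,1,0,0,0,1,0,1,1,0,0,1,1,0,1,0,1,0,0,0,1,0,0,0,0,1,0,0,1,0,2,0,0,0,1,0]
Step 12: insert zp at [1, 2, 12, 15, 31] -> counters=[0,2,2,0,0,0,1,0,1,1,0,0,2,1,0,2,0,1,0,0,0,1,0,0,0,0,1,0,0,1,0,3,0,0,0,1,0]
Step 13: insert iz at [6, 8, 26, 31, 35] -> counters=[0,2,2,0,0,0,2,0,2,1,0,0,2,1,0,2,0,1,0,0,0,1,0,0,0,0,2,0,0,1,0,4,0,0,0,2,0]
Step 14: delete iz at [6, 8, 26, 31, 35] -> counters=[0,2,2,0,0,0,1,0,1,1,0,0,2,1,0,2,0,1,0,0,0,1,0,0,0,0,1,0,0,1,0,3,0,0,0,1,0]
Step 15: insert zp at [1, 2, 12, 15, 31] -> counters=[0,3,3,0,0,0,1,0,1,1,0,0,3,1,0,3,0,1,0,0,0,1,0,0,0,0,1,0,0,1,0,4,0,0,0,1,0]
Step 16: delete zp at [1, 2, 12, 15, 31] -> counters=[0,2,2,0,0,0,1,0,1,1,0,0,2,1,0,2,0,1,0,0,0,1,0,0,0,0,1,0,0,1,0,3,0,0,0,1,0]
Step 17: delete zp at [1, 2, 12, 15, 31] -> counters=[0,1,1,0,0,0,1,0,1,1,0,0,1,1,0,1,0,1,0,0,0,1,0,0,0,0,1,0,0,1,0,2,0,0,0,1,0]
Step 18: delete zp at [1, 2, 12, 15, 31] -> counters=[0,0,0,0,0,0,1,0,1,1,0,0,0,1,0,0,0,1,0,0,0,1,0,0,0,0,1,0,0,1,0,1,0,0,0,1,0]
Step 19: insert s at [2, 7, 17, 34, 35] -> counters=[0,0,1,0,0,0,1,1,1,1,0,0,0,1,0,0,0,2,0,0,0,1,0,0,0,0,1,0,0,1,0,1,0,0,1,2,0]
Step 20: insert bei at [3, 5, 25, 27, 32] -> counters=[0,0,1,1,0,1,1,1,1,1,0,0,0,1,0,0,0,2,0,0,0,1,0,0,0,1,1,1,0,1,0,1,1,0,1,2,0]
Step 21: delete iz at [6, 8, 26, 31, 35] -> counters=[0,0,1,1,0,1,0,1,0,1,0,0,0,1,0,0,0,2,0,0,0,1,0,0,0,1,0,1,0,1,0,0,1,0,1,1,0]
Step 22: insert p at [9, 13, 17, 21, 29] -> counters=[0,0,1,1,0,1,0,1,0,2,0,0,0,2,0,0,0,3,0,0,0,2,0,0,0,1,0,1,0,2,0,0,1,0,1,1,0]
Step 23: insert p at [9, 13, 17, 21, 29] -> counters=[0,0,1,1,0,1,0,1,0,3,0,0,0,3,0,0,0,4,0,0,0,3,0,0,0,1,0,1,0,3,0,0,1,0,1,1,0]
Step 24: delete p at [9, 13, 17, 21, 29] -> counters=[0,0,1,1,0,1,0,1,0,2,0,0,0,2,0,0,0,3,0,0,0,2,0,0,0,1,0,1,0,2,0,0,1,0,1,1,0]
Step 25: delete p at [9, 13, 17, 21, 29] -> counters=[0,0,1,1,0,1,0,1,0,1,0,0,0,1,0,0,0,2,0,0,0,1,0,0,0,1,0,1,0,1,0,0,1,0,1,1,0]
Step 26: insert f at [0, 5, 13, 15, 32] -> counters=[1,0,1,1,0,2,0,1,0,1,0,0,0,2,0,1,0,2,0,0,0,1,0,0,0,1,0,1,0,1,0,0,2,0,1,1,0]
Step 27: insert zp at [1, 2, 12, 15, 31] -> counters=[1,1,2,1,0,2,0,1,0,1,0,0,1,2,0,2,0,2,0,0,0,1,0,0,0,1,0,1,0,1,0,1,2,0,1,1,0]
Step 28: insert s at [2, 7, 17, 34, 35] -> counters=[1,1,3,1,0,2,0,2,0,1,0,0,1,2,0,2,0,3,0,0,0,1,0,0,0,1,0,1,0,1,0,1,2,0,2,2,0]
Final counters=[1,1,3,1,0,2,0,2,0,1,0,0,1,2,0,2,0,3,0,0,0,1,0,0,0,1,0,1,0,1,0,1,2,0,2,2,0] -> 19 nonzero

Answer: 19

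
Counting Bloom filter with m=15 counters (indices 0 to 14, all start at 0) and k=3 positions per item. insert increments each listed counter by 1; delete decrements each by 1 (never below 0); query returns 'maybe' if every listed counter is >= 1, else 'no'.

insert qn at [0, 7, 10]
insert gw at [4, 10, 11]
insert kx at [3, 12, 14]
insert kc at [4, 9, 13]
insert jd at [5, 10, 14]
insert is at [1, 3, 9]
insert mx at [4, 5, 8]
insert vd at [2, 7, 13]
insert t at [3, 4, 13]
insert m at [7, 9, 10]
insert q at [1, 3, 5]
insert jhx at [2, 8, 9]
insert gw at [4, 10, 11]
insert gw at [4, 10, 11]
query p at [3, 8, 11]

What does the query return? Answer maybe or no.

Step 1: insert qn at [0, 7, 10] -> counters=[1,0,0,0,0,0,0,1,0,0,1,0,0,0,0]
Step 2: insert gw at [4, 10, 11] -> counters=[1,0,0,0,1,0,0,1,0,0,2,1,0,0,0]
Step 3: insert kx at [3, 12, 14] -> counters=[1,0,0,1,1,0,0,1,0,0,2,1,1,0,1]
Step 4: insert kc at [4, 9, 13] -> counters=[1,0,0,1,2,0,0,1,0,1,2,1,1,1,1]
Step 5: insert jd at [5, 10, 14] -> counters=[1,0,0,1,2,1,0,1,0,1,3,1,1,1,2]
Step 6: insert is at [1, 3, 9] -> counters=[1,1,0,2,2,1,0,1,0,2,3,1,1,1,2]
Step 7: insert mx at [4, 5, 8] -> counters=[1,1,0,2,3,2,0,1,1,2,3,1,1,1,2]
Step 8: insert vd at [2, 7, 13] -> counters=[1,1,1,2,3,2,0,2,1,2,3,1,1,2,2]
Step 9: insert t at [3, 4, 13] -> counters=[1,1,1,3,4,2,0,2,1,2,3,1,1,3,2]
Step 10: insert m at [7, 9, 10] -> counters=[1,1,1,3,4,2,0,3,1,3,4,1,1,3,2]
Step 11: insert q at [1, 3, 5] -> counters=[1,2,1,4,4,3,0,3,1,3,4,1,1,3,2]
Step 12: insert jhx at [2, 8, 9] -> counters=[1,2,2,4,4,3,0,3,2,4,4,1,1,3,2]
Step 13: insert gw at [4, 10, 11] -> counters=[1,2,2,4,5,3,0,3,2,4,5,2,1,3,2]
Step 14: insert gw at [4, 10, 11] -> counters=[1,2,2,4,6,3,0,3,2,4,6,3,1,3,2]
Query p: check counters[3]=4 counters[8]=2 counters[11]=3 -> maybe

Answer: maybe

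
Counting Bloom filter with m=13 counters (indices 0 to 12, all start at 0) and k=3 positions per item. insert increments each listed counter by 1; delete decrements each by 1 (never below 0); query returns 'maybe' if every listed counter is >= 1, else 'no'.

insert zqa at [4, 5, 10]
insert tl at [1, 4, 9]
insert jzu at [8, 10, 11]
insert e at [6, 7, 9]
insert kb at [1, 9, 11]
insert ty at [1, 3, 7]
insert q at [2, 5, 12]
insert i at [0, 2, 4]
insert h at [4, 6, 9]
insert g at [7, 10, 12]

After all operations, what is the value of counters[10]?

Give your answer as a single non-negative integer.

Answer: 3

Derivation:
Step 1: insert zqa at [4, 5, 10] -> counters=[0,0,0,0,1,1,0,0,0,0,1,0,0]
Step 2: insert tl at [1, 4, 9] -> counters=[0,1,0,0,2,1,0,0,0,1,1,0,0]
Step 3: insert jzu at [8, 10, 11] -> counters=[0,1,0,0,2,1,0,0,1,1,2,1,0]
Step 4: insert e at [6, 7, 9] -> counters=[0,1,0,0,2,1,1,1,1,2,2,1,0]
Step 5: insert kb at [1, 9, 11] -> counters=[0,2,0,0,2,1,1,1,1,3,2,2,0]
Step 6: insert ty at [1, 3, 7] -> counters=[0,3,0,1,2,1,1,2,1,3,2,2,0]
Step 7: insert q at [2, 5, 12] -> counters=[0,3,1,1,2,2,1,2,1,3,2,2,1]
Step 8: insert i at [0, 2, 4] -> counters=[1,3,2,1,3,2,1,2,1,3,2,2,1]
Step 9: insert h at [4, 6, 9] -> counters=[1,3,2,1,4,2,2,2,1,4,2,2,1]
Step 10: insert g at [7, 10, 12] -> counters=[1,3,2,1,4,2,2,3,1,4,3,2,2]
Final counters=[1,3,2,1,4,2,2,3,1,4,3,2,2] -> counters[10]=3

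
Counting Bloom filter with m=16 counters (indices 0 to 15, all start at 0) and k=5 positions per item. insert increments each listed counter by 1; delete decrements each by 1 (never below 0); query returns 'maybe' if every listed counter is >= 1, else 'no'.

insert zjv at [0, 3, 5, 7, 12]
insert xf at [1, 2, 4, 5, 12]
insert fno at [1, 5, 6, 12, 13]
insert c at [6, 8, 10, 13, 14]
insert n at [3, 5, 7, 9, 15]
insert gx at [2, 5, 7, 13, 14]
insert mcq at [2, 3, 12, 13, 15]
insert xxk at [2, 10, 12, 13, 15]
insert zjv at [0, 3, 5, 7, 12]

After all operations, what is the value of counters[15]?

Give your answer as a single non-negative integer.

Answer: 3

Derivation:
Step 1: insert zjv at [0, 3, 5, 7, 12] -> counters=[1,0,0,1,0,1,0,1,0,0,0,0,1,0,0,0]
Step 2: insert xf at [1, 2, 4, 5, 12] -> counters=[1,1,1,1,1,2,0,1,0,0,0,0,2,0,0,0]
Step 3: insert fno at [1, 5, 6, 12, 13] -> counters=[1,2,1,1,1,3,1,1,0,0,0,0,3,1,0,0]
Step 4: insert c at [6, 8, 10, 13, 14] -> counters=[1,2,1,1,1,3,2,1,1,0,1,0,3,2,1,0]
Step 5: insert n at [3, 5, 7, 9, 15] -> counters=[1,2,1,2,1,4,2,2,1,1,1,0,3,2,1,1]
Step 6: insert gx at [2, 5, 7, 13, 14] -> counters=[1,2,2,2,1,5,2,3,1,1,1,0,3,3,2,1]
Step 7: insert mcq at [2, 3, 12, 13, 15] -> counters=[1,2,3,3,1,5,2,3,1,1,1,0,4,4,2,2]
Step 8: insert xxk at [2, 10, 12, 13, 15] -> counters=[1,2,4,3,1,5,2,3,1,1,2,0,5,5,2,3]
Step 9: insert zjv at [0, 3, 5, 7, 12] -> counters=[2,2,4,4,1,6,2,4,1,1,2,0,6,5,2,3]
Final counters=[2,2,4,4,1,6,2,4,1,1,2,0,6,5,2,3] -> counters[15]=3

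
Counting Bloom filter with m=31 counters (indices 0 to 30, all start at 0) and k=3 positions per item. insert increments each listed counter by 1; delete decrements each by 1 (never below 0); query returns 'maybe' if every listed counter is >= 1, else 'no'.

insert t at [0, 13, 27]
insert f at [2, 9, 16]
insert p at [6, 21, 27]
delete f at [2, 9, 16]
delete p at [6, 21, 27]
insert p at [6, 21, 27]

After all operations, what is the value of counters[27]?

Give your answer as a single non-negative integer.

Step 1: insert t at [0, 13, 27] -> counters=[1,0,0,0,0,0,0,0,0,0,0,0,0,1,0,0,0,0,0,0,0,0,0,0,0,0,0,1,0,0,0]
Step 2: insert f at [2, 9, 16] -> counters=[1,0,1,0,0,0,0,0,0,1,0,0,0,1,0,0,1,0,0,0,0,0,0,0,0,0,0,1,0,0,0]
Step 3: insert p at [6, 21, 27] -> counters=[1,0,1,0,0,0,1,0,0,1,0,0,0,1,0,0,1,0,0,0,0,1,0,0,0,0,0,2,0,0,0]
Step 4: delete f at [2, 9, 16] -> counters=[1,0,0,0,0,0,1,0,0,0,0,0,0,1,0,0,0,0,0,0,0,1,0,0,0,0,0,2,0,0,0]
Step 5: delete p at [6, 21, 27] -> counters=[1,0,0,0,0,0,0,0,0,0,0,0,0,1,0,0,0,0,0,0,0,0,0,0,0,0,0,1,0,0,0]
Step 6: insert p at [6, 21, 27] -> counters=[1,0,0,0,0,0,1,0,0,0,0,0,0,1,0,0,0,0,0,0,0,1,0,0,0,0,0,2,0,0,0]
Final counters=[1,0,0,0,0,0,1,0,0,0,0,0,0,1,0,0,0,0,0,0,0,1,0,0,0,0,0,2,0,0,0] -> counters[27]=2

Answer: 2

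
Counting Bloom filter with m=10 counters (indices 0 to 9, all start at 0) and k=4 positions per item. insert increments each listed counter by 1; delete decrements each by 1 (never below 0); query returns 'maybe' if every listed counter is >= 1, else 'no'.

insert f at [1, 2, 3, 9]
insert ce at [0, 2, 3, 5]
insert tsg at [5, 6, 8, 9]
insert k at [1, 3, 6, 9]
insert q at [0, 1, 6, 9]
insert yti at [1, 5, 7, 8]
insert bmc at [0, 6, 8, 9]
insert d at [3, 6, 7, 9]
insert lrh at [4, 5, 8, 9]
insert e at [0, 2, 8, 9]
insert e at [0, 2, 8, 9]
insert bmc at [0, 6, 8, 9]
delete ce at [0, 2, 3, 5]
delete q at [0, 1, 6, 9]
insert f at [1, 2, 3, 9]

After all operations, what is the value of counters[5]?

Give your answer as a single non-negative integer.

Step 1: insert f at [1, 2, 3, 9] -> counters=[0,1,1,1,0,0,0,0,0,1]
Step 2: insert ce at [0, 2, 3, 5] -> counters=[1,1,2,2,0,1,0,0,0,1]
Step 3: insert tsg at [5, 6, 8, 9] -> counters=[1,1,2,2,0,2,1,0,1,2]
Step 4: insert k at [1, 3, 6, 9] -> counters=[1,2,2,3,0,2,2,0,1,3]
Step 5: insert q at [0, 1, 6, 9] -> counters=[2,3,2,3,0,2,3,0,1,4]
Step 6: insert yti at [1, 5, 7, 8] -> counters=[2,4,2,3,0,3,3,1,2,4]
Step 7: insert bmc at [0, 6, 8, 9] -> counters=[3,4,2,3,0,3,4,1,3,5]
Step 8: insert d at [3, 6, 7, 9] -> counters=[3,4,2,4,0,3,5,2,3,6]
Step 9: insert lrh at [4, 5, 8, 9] -> counters=[3,4,2,4,1,4,5,2,4,7]
Step 10: insert e at [0, 2, 8, 9] -> counters=[4,4,3,4,1,4,5,2,5,8]
Step 11: insert e at [0, 2, 8, 9] -> counters=[5,4,4,4,1,4,5,2,6,9]
Step 12: insert bmc at [0, 6, 8, 9] -> counters=[6,4,4,4,1,4,6,2,7,10]
Step 13: delete ce at [0, 2, 3, 5] -> counters=[5,4,3,3,1,3,6,2,7,10]
Step 14: delete q at [0, 1, 6, 9] -> counters=[4,3,3,3,1,3,5,2,7,9]
Step 15: insert f at [1, 2, 3, 9] -> counters=[4,4,4,4,1,3,5,2,7,10]
Final counters=[4,4,4,4,1,3,5,2,7,10] -> counters[5]=3

Answer: 3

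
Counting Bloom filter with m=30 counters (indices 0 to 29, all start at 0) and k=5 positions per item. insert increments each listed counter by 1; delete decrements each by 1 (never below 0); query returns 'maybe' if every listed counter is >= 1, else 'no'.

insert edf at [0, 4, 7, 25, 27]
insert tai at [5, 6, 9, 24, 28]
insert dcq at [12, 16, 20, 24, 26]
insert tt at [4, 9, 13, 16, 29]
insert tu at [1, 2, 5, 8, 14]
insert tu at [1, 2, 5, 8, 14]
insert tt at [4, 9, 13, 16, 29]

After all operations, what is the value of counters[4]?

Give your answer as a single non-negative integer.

Step 1: insert edf at [0, 4, 7, 25, 27] -> counters=[1,0,0,0,1,0,0,1,0,0,0,0,0,0,0,0,0,0,0,0,0,0,0,0,0,1,0,1,0,0]
Step 2: insert tai at [5, 6, 9, 24, 28] -> counters=[1,0,0,0,1,1,1,1,0,1,0,0,0,0,0,0,0,0,0,0,0,0,0,0,1,1,0,1,1,0]
Step 3: insert dcq at [12, 16, 20, 24, 26] -> counters=[1,0,0,0,1,1,1,1,0,1,0,0,1,0,0,0,1,0,0,0,1,0,0,0,2,1,1,1,1,0]
Step 4: insert tt at [4, 9, 13, 16, 29] -> counters=[1,0,0,0,2,1,1,1,0,2,0,0,1,1,0,0,2,0,0,0,1,0,0,0,2,1,1,1,1,1]
Step 5: insert tu at [1, 2, 5, 8, 14] -> counters=[1,1,1,0,2,2,1,1,1,2,0,0,1,1,1,0,2,0,0,0,1,0,0,0,2,1,1,1,1,1]
Step 6: insert tu at [1, 2, 5, 8, 14] -> counters=[1,2,2,0,2,3,1,1,2,2,0,0,1,1,2,0,2,0,0,0,1,0,0,0,2,1,1,1,1,1]
Step 7: insert tt at [4, 9, 13, 16, 29] -> counters=[1,2,2,0,3,3,1,1,2,3,0,0,1,2,2,0,3,0,0,0,1,0,0,0,2,1,1,1,1,2]
Final counters=[1,2,2,0,3,3,1,1,2,3,0,0,1,2,2,0,3,0,0,0,1,0,0,0,2,1,1,1,1,2] -> counters[4]=3

Answer: 3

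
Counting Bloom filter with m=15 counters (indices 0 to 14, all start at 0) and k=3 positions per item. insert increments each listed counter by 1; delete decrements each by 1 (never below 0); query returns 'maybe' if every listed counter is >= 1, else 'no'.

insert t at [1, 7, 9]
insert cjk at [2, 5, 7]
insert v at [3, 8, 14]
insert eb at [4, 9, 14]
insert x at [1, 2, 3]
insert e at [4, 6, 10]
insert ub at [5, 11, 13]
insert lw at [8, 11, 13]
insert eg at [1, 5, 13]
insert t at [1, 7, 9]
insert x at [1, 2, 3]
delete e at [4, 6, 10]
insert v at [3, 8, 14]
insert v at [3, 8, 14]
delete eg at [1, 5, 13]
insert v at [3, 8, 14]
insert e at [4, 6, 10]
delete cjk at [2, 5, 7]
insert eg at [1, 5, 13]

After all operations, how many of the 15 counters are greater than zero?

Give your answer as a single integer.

Step 1: insert t at [1, 7, 9] -> counters=[0,1,0,0,0,0,0,1,0,1,0,0,0,0,0]
Step 2: insert cjk at [2, 5, 7] -> counters=[0,1,1,0,0,1,0,2,0,1,0,0,0,0,0]
Step 3: insert v at [3, 8, 14] -> counters=[0,1,1,1,0,1,0,2,1,1,0,0,0,0,1]
Step 4: insert eb at [4, 9, 14] -> counters=[0,1,1,1,1,1,0,2,1,2,0,0,0,0,2]
Step 5: insert x at [1, 2, 3] -> counters=[0,2,2,2,1,1,0,2,1,2,0,0,0,0,2]
Step 6: insert e at [4, 6, 10] -> counters=[0,2,2,2,2,1,1,2,1,2,1,0,0,0,2]
Step 7: insert ub at [5, 11, 13] -> counters=[0,2,2,2,2,2,1,2,1,2,1,1,0,1,2]
Step 8: insert lw at [8, 11, 13] -> counters=[0,2,2,2,2,2,1,2,2,2,1,2,0,2,2]
Step 9: insert eg at [1, 5, 13] -> counters=[0,3,2,2,2,3,1,2,2,2,1,2,0,3,2]
Step 10: insert t at [1, 7, 9] -> counters=[0,4,2,2,2,3,1,3,2,3,1,2,0,3,2]
Step 11: insert x at [1, 2, 3] -> counters=[0,5,3,3,2,3,1,3,2,3,1,2,0,3,2]
Step 12: delete e at [4, 6, 10] -> counters=[0,5,3,3,1,3,0,3,2,3,0,2,0,3,2]
Step 13: insert v at [3, 8, 14] -> counters=[0,5,3,4,1,3,0,3,3,3,0,2,0,3,3]
Step 14: insert v at [3, 8, 14] -> counters=[0,5,3,5,1,3,0,3,4,3,0,2,0,3,4]
Step 15: delete eg at [1, 5, 13] -> counters=[0,4,3,5,1,2,0,3,4,3,0,2,0,2,4]
Step 16: insert v at [3, 8, 14] -> counters=[0,4,3,6,1,2,0,3,5,3,0,2,0,2,5]
Step 17: insert e at [4, 6, 10] -> counters=[0,4,3,6,2,2,1,3,5,3,1,2,0,2,5]
Step 18: delete cjk at [2, 5, 7] -> counters=[0,4,2,6,2,1,1,2,5,3,1,2,0,2,5]
Step 19: insert eg at [1, 5, 13] -> counters=[0,5,2,6,2,2,1,2,5,3,1,2,0,3,5]
Final counters=[0,5,2,6,2,2,1,2,5,3,1,2,0,3,5] -> 13 nonzero

Answer: 13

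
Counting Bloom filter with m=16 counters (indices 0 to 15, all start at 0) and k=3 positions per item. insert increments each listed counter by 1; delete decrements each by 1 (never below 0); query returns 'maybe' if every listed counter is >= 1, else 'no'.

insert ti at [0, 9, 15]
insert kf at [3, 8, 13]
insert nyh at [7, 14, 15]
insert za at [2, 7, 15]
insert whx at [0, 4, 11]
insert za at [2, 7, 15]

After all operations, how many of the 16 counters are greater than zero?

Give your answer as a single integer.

Answer: 11

Derivation:
Step 1: insert ti at [0, 9, 15] -> counters=[1,0,0,0,0,0,0,0,0,1,0,0,0,0,0,1]
Step 2: insert kf at [3, 8, 13] -> counters=[1,0,0,1,0,0,0,0,1,1,0,0,0,1,0,1]
Step 3: insert nyh at [7, 14, 15] -> counters=[1,0,0,1,0,0,0,1,1,1,0,0,0,1,1,2]
Step 4: insert za at [2, 7, 15] -> counters=[1,0,1,1,0,0,0,2,1,1,0,0,0,1,1,3]
Step 5: insert whx at [0, 4, 11] -> counters=[2,0,1,1,1,0,0,2,1,1,0,1,0,1,1,3]
Step 6: insert za at [2, 7, 15] -> counters=[2,0,2,1,1,0,0,3,1,1,0,1,0,1,1,4]
Final counters=[2,0,2,1,1,0,0,3,1,1,0,1,0,1,1,4] -> 11 nonzero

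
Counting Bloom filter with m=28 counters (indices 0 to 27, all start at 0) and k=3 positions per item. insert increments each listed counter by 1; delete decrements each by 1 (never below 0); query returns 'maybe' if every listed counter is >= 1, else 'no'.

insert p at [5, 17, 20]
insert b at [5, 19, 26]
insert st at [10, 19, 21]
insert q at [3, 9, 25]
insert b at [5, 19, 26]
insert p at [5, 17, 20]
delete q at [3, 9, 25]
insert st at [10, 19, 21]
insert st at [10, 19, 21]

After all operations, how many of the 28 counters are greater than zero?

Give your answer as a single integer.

Step 1: insert p at [5, 17, 20] -> counters=[0,0,0,0,0,1,0,0,0,0,0,0,0,0,0,0,0,1,0,0,1,0,0,0,0,0,0,0]
Step 2: insert b at [5, 19, 26] -> counters=[0,0,0,0,0,2,0,0,0,0,0,0,0,0,0,0,0,1,0,1,1,0,0,0,0,0,1,0]
Step 3: insert st at [10, 19, 21] -> counters=[0,0,0,0,0,2,0,0,0,0,1,0,0,0,0,0,0,1,0,2,1,1,0,0,0,0,1,0]
Step 4: insert q at [3, 9, 25] -> counters=[0,0,0,1,0,2,0,0,0,1,1,0,0,0,0,0,0,1,0,2,1,1,0,0,0,1,1,0]
Step 5: insert b at [5, 19, 26] -> counters=[0,0,0,1,0,3,0,0,0,1,1,0,0,0,0,0,0,1,0,3,1,1,0,0,0,1,2,0]
Step 6: insert p at [5, 17, 20] -> counters=[0,0,0,1,0,4,0,0,0,1,1,0,0,0,0,0,0,2,0,3,2,1,0,0,0,1,2,0]
Step 7: delete q at [3, 9, 25] -> counters=[0,0,0,0,0,4,0,0,0,0,1,0,0,0,0,0,0,2,0,3,2,1,0,0,0,0,2,0]
Step 8: insert st at [10, 19, 21] -> counters=[0,0,0,0,0,4,0,0,0,0,2,0,0,0,0,0,0,2,0,4,2,2,0,0,0,0,2,0]
Step 9: insert st at [10, 19, 21] -> counters=[0,0,0,0,0,4,0,0,0,0,3,0,0,0,0,0,0,2,0,5,2,3,0,0,0,0,2,0]
Final counters=[0,0,0,0,0,4,0,0,0,0,3,0,0,0,0,0,0,2,0,5,2,3,0,0,0,0,2,0] -> 7 nonzero

Answer: 7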